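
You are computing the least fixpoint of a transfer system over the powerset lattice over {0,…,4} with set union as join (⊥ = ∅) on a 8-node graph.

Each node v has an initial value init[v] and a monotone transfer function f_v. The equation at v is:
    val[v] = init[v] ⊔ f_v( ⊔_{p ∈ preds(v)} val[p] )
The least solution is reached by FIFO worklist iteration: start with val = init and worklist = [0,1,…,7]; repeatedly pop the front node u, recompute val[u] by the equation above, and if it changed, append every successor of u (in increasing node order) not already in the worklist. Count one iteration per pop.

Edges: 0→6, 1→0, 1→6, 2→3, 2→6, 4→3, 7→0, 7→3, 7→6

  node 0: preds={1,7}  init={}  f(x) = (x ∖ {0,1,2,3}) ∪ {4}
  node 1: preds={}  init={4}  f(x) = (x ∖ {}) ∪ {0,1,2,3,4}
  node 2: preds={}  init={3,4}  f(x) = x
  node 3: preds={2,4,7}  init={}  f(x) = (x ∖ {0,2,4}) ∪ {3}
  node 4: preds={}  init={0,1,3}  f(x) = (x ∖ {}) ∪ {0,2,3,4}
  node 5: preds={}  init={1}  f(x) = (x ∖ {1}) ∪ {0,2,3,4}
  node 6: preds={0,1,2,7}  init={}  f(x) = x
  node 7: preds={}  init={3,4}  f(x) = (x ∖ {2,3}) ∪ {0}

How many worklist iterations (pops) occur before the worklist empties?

Trace (11 dequeues):
  [1] u=0 | in {3,4} | out {4} | prev {} | push {}
  [2] u=1 | in {} | out {0,1,2,3,4} | prev {4} | push {0}
  [3] u=2 | in {} | out {3,4} | ==
  [4] u=3 | in {0,1,3,4} | out {1,3} | prev {} | push {}
  [5] u=4 | in {} | out {0,1,2,3,4} | prev {0,1,3} | push {3}
  [6] u=5 | in {} | out {0,1,2,3,4} | prev {1} | push {}
  [7] u=6 | in {0,1,2,3,4} | out {0,1,2,3,4} | prev {} | push {}
  [8] u=7 | in {} | out {0,3,4} | prev {3,4} | push {6}
  [9] u=0 | in {0,1,2,3,4} | out {4} | ==
  [10] u=3 | in {0,1,2,3,4} | out {1,3} | ==
  [11] u=6 | in {0,1,2,3,4} | out {0,1,2,3,4} | ==

Converged values:
  [0] {4}
  [1] {0,1,2,3,4}
  [2] {3,4}
  [3] {1,3}
  [4] {0,1,2,3,4}
  [5] {0,1,2,3,4}
  [6] {0,1,2,3,4}
  [7] {0,3,4}

11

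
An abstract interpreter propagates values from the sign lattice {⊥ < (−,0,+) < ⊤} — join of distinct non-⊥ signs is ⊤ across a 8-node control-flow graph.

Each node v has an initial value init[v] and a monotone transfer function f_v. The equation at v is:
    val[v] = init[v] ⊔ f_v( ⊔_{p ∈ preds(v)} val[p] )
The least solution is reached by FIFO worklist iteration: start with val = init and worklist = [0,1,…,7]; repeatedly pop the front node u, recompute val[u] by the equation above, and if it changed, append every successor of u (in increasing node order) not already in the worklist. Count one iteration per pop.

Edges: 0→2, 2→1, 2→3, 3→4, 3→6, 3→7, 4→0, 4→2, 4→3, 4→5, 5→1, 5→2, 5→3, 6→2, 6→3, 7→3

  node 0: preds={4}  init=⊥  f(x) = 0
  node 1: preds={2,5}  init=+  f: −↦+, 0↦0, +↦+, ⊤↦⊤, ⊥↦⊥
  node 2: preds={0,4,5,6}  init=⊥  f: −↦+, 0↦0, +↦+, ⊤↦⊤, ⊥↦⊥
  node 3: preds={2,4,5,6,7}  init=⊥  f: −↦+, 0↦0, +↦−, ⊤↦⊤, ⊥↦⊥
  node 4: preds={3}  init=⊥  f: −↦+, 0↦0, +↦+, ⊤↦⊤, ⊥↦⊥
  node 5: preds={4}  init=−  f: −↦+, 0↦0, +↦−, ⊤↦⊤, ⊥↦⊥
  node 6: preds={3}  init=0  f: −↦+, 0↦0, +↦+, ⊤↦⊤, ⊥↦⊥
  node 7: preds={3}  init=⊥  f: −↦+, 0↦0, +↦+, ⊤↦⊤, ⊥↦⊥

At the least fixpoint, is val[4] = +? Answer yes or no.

Worklist (12 pops):
  #1 pop 0: in=⊥ → 0 (was ⊥); enqueue []
  #2 pop 1: in=− → + (no change)
  #3 pop 2: in=⊤ → ⊤ (was ⊥); enqueue [1]
  #4 pop 3: in=⊤ → ⊤ (was ⊥); enqueue []
  #5 pop 4: in=⊤ → ⊤ (was ⊥); enqueue [0,2,3]
  #6 pop 5: in=⊤ → ⊤ (was −); enqueue []
  #7 pop 6: in=⊤ → ⊤ (was 0); enqueue []
  #8 pop 7: in=⊤ → ⊤ (was ⊥); enqueue []
  #9 pop 1: in=⊤ → ⊤ (was +); enqueue []
  #10 pop 0: in=⊤ → 0 (no change)
  #11 pop 2: in=⊤ → ⊤ (no change)
  #12 pop 3: in=⊤ → ⊤ (no change)

Fixpoint:
  val[0] = 0
  val[1] = ⊤
  val[2] = ⊤
  val[3] = ⊤
  val[4] = ⊤
  val[5] = ⊤
  val[6] = ⊤
  val[7] = ⊤

no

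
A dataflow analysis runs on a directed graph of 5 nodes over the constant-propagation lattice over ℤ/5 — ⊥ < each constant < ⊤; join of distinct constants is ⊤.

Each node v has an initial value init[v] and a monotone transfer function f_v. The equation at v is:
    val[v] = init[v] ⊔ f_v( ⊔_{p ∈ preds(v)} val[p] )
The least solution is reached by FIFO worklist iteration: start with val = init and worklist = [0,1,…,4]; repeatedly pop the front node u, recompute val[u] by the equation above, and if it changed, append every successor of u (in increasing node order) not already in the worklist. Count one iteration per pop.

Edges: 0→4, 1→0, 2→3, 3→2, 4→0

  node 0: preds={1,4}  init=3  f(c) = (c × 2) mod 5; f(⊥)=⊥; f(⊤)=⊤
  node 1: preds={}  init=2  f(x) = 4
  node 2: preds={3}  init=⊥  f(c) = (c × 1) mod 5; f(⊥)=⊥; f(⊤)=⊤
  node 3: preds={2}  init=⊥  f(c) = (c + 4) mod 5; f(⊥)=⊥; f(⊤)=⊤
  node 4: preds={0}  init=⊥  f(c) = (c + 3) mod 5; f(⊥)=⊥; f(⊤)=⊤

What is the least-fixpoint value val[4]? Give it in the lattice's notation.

Trace (6 dequeues):
  [1] u=0 | in 2 | out ⊤ | prev 3 | push {}
  [2] u=1 | in ⊥ | out ⊤ | prev 2 | push {0}
  [3] u=2 | in ⊥ | out ⊥ | ==
  [4] u=3 | in ⊥ | out ⊥ | ==
  [5] u=4 | in ⊤ | out ⊤ | prev ⊥ | push {}
  [6] u=0 | in ⊤ | out ⊤ | ==

Converged values:
  [0] ⊤
  [1] ⊤
  [2] ⊥
  [3] ⊥
  [4] ⊤

⊤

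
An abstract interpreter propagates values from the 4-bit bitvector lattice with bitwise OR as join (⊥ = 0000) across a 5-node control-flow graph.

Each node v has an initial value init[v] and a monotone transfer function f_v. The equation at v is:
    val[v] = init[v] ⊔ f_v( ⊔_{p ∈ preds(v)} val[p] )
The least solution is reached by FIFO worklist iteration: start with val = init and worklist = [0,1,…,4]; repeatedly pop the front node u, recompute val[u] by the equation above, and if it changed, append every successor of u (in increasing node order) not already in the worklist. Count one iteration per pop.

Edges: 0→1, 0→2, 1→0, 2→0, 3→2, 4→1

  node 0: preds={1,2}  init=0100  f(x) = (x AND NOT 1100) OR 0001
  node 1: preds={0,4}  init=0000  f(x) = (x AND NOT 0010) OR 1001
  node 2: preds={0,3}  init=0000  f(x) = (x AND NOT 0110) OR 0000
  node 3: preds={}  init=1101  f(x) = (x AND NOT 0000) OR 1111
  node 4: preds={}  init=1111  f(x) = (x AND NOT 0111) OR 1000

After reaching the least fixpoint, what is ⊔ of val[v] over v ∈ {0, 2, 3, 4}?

1111

Worklist (7 pops):
  #1 pop 0: in=0000 → 0101 (was 0100); enqueue []
  #2 pop 1: in=1111 → 1101 (was 0000); enqueue [0]
  #3 pop 2: in=1101 → 1001 (was 0000); enqueue []
  #4 pop 3: in=0000 → 1111 (was 1101); enqueue [2]
  #5 pop 4: in=0000 → 1111 (no change)
  #6 pop 0: in=1101 → 0101 (no change)
  #7 pop 2: in=1111 → 1001 (no change)

Fixpoint:
  val[0] = 0101
  val[1] = 1101
  val[2] = 1001
  val[3] = 1111
  val[4] = 1111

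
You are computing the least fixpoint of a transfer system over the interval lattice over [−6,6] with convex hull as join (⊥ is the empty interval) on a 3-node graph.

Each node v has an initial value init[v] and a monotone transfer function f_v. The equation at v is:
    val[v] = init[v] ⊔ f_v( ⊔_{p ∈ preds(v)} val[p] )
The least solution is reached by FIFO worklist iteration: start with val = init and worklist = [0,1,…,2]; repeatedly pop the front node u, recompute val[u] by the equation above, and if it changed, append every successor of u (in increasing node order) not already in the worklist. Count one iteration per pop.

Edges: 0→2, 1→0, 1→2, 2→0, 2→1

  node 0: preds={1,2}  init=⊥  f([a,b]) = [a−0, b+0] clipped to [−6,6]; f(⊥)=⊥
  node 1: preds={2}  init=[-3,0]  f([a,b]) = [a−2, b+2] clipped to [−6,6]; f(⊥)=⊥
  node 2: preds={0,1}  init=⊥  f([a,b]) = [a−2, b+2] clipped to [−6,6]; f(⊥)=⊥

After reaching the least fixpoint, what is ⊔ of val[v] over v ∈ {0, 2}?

Iteration log — 10 steps:
  step 1. node 0  ⊔preds=[-3,0]  new=[-3,0]  old=⊥  +wl: 
  step 2. node 1  ⊔preds=⊥  new=[-3,0]  stable
  step 3. node 2  ⊔preds=[-3,0]  new=[-5,2]  old=⊥  +wl: 0,1
  step 4. node 0  ⊔preds=[-5,2]  new=[-5,2]  old=[-3,0]  +wl: 2
  step 5. node 1  ⊔preds=[-5,2]  new=[-6,4]  old=[-3,0]  +wl: 0
  step 6. node 2  ⊔preds=[-6,4]  new=[-6,6]  old=[-5,2]  +wl: 1
  step 7. node 0  ⊔preds=[-6,6]  new=[-6,6]  old=[-5,2]  +wl: 2
  step 8. node 1  ⊔preds=[-6,6]  new=[-6,6]  old=[-6,4]  +wl: 0
  step 9. node 2  ⊔preds=[-6,6]  new=[-6,6]  stable
  step 10. node 0  ⊔preds=[-6,6]  new=[-6,6]  stable

Least fixpoint reached:
  node 0: [-6,6]
  node 1: [-6,6]
  node 2: [-6,6]

[-6,6]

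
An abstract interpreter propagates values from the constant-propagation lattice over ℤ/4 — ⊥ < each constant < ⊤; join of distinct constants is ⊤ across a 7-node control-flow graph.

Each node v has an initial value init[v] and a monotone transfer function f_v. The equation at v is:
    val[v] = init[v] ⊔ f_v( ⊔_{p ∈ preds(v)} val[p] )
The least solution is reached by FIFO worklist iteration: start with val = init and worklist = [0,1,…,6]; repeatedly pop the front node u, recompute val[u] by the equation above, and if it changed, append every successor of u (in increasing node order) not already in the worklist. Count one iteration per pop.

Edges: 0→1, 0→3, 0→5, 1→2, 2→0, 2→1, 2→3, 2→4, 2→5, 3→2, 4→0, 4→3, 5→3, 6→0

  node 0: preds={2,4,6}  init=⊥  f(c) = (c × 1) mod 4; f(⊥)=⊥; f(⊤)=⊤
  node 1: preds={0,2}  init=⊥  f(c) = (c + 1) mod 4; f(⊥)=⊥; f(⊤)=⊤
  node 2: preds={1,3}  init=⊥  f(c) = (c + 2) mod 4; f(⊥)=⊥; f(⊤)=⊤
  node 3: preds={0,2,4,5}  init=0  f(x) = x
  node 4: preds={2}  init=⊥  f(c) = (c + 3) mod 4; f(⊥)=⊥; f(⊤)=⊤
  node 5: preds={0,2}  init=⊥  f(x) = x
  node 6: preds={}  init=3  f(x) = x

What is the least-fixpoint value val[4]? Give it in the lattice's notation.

⊤

Trace (17 dequeues):
  [1] u=0 | in 3 | out 3 | prev ⊥ | push {}
  [2] u=1 | in 3 | out 0 | prev ⊥ | push {}
  [3] u=2 | in 0 | out 2 | prev ⊥ | push {0,1}
  [4] u=3 | in ⊤ | out ⊤ | prev 0 | push {2}
  [5] u=4 | in 2 | out 1 | prev ⊥ | push {3}
  [6] u=5 | in ⊤ | out ⊤ | prev ⊥ | push {}
  [7] u=6 | in ⊥ | out 3 | ==
  [8] u=0 | in ⊤ | out ⊤ | prev 3 | push {5}
  [9] u=1 | in ⊤ | out ⊤ | prev 0 | push {}
  [10] u=2 | in ⊤ | out ⊤ | prev 2 | push {0,1,4}
  [11] u=3 | in ⊤ | out ⊤ | ==
  [12] u=5 | in ⊤ | out ⊤ | ==
  [13] u=0 | in ⊤ | out ⊤ | ==
  [14] u=1 | in ⊤ | out ⊤ | ==
  [15] u=4 | in ⊤ | out ⊤ | prev 1 | push {0,3}
  [16] u=0 | in ⊤ | out ⊤ | ==
  [17] u=3 | in ⊤ | out ⊤ | ==

Converged values:
  [0] ⊤
  [1] ⊤
  [2] ⊤
  [3] ⊤
  [4] ⊤
  [5] ⊤
  [6] 3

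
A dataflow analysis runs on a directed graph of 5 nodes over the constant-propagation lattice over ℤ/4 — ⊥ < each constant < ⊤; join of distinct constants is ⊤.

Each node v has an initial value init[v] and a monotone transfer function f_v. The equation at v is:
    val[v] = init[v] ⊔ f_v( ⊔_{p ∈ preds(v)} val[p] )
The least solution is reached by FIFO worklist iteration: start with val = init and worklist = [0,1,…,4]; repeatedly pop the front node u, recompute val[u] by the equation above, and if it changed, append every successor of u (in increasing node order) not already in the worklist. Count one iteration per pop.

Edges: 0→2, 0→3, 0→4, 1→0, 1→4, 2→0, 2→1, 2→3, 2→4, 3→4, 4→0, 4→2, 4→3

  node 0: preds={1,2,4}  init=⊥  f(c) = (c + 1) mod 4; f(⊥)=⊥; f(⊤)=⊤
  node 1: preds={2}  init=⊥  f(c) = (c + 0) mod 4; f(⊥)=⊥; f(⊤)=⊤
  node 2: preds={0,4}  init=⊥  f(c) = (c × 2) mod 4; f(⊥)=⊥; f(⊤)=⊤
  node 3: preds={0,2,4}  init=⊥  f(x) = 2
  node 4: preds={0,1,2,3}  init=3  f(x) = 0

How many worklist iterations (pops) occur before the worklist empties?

Iteration log — 11 steps:
  step 1. node 0  ⊔preds=3  new=0  old=⊥  +wl: 
  step 2. node 1  ⊔preds=⊥  new=⊥  stable
  step 3. node 2  ⊔preds=⊤  new=⊤  old=⊥  +wl: 0,1
  step 4. node 3  ⊔preds=⊤  new=2  old=⊥  +wl: 
  step 5. node 4  ⊔preds=⊤  new=⊤  old=3  +wl: 2,3
  step 6. node 0  ⊔preds=⊤  new=⊤  old=0  +wl: 4
  step 7. node 1  ⊔preds=⊤  new=⊤  old=⊥  +wl: 0
  step 8. node 2  ⊔preds=⊤  new=⊤  stable
  step 9. node 3  ⊔preds=⊤  new=2  stable
  step 10. node 4  ⊔preds=⊤  new=⊤  stable
  step 11. node 0  ⊔preds=⊤  new=⊤  stable

Least fixpoint reached:
  node 0: ⊤
  node 1: ⊤
  node 2: ⊤
  node 3: 2
  node 4: ⊤

11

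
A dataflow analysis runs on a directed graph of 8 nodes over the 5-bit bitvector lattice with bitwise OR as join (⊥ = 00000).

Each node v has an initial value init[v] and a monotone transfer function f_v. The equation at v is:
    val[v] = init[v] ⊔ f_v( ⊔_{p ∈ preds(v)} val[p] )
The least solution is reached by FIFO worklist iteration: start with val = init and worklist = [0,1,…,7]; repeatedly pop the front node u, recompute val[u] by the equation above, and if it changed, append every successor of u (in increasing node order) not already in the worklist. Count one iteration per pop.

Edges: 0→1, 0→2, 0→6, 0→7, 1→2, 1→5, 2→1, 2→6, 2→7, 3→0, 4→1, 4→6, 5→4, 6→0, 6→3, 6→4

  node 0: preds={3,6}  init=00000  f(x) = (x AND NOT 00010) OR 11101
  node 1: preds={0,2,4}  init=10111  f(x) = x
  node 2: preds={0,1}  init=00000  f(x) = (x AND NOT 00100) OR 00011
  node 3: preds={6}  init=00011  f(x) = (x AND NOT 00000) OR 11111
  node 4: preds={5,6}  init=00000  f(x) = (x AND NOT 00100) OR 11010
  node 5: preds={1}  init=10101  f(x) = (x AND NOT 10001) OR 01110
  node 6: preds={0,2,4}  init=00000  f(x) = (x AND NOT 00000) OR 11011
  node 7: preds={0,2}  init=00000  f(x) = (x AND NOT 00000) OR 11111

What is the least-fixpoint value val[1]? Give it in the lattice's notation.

11111

Iteration log — 12 steps:
  step 1. node 0  ⊔preds=00011  new=11101  old=00000  +wl: 
  step 2. node 1  ⊔preds=11101  new=11111  old=10111  +wl: 
  step 3. node 2  ⊔preds=11111  new=11011  old=00000  +wl: 1
  step 4. node 3  ⊔preds=00000  new=11111  old=00011  +wl: 0
  step 5. node 4  ⊔preds=10101  new=11011  old=00000  +wl: 
  step 6. node 5  ⊔preds=11111  new=11111  old=10101  +wl: 4
  step 7. node 6  ⊔preds=11111  new=11111  old=00000  +wl: 3
  step 8. node 7  ⊔preds=11111  new=11111  old=00000  +wl: 
  step 9. node 1  ⊔preds=11111  new=11111  stable
  step 10. node 0  ⊔preds=11111  new=11101  stable
  step 11. node 4  ⊔preds=11111  new=11011  stable
  step 12. node 3  ⊔preds=11111  new=11111  stable

Least fixpoint reached:
  node 0: 11101
  node 1: 11111
  node 2: 11011
  node 3: 11111
  node 4: 11011
  node 5: 11111
  node 6: 11111
  node 7: 11111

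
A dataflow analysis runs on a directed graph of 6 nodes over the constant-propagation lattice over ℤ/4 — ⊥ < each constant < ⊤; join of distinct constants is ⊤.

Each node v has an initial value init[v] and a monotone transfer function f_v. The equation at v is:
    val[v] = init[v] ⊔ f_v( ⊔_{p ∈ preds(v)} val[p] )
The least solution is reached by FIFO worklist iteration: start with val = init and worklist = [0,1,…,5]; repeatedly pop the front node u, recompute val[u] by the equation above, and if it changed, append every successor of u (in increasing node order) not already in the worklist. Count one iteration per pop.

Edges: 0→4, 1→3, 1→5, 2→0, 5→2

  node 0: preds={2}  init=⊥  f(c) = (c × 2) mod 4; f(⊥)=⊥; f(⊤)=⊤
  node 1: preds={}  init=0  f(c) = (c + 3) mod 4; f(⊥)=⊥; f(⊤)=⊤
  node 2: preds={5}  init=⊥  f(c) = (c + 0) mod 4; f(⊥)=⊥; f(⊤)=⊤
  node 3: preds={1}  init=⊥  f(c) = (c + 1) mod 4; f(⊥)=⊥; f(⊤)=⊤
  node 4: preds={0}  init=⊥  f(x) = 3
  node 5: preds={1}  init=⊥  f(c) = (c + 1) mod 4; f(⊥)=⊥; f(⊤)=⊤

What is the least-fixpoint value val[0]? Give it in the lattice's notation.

2

Iteration log — 9 steps:
  step 1. node 0  ⊔preds=⊥  new=⊥  stable
  step 2. node 1  ⊔preds=⊥  new=0  stable
  step 3. node 2  ⊔preds=⊥  new=⊥  stable
  step 4. node 3  ⊔preds=0  new=1  old=⊥  +wl: 
  step 5. node 4  ⊔preds=⊥  new=3  old=⊥  +wl: 
  step 6. node 5  ⊔preds=0  new=1  old=⊥  +wl: 2
  step 7. node 2  ⊔preds=1  new=1  old=⊥  +wl: 0
  step 8. node 0  ⊔preds=1  new=2  old=⊥  +wl: 4
  step 9. node 4  ⊔preds=2  new=3  stable

Least fixpoint reached:
  node 0: 2
  node 1: 0
  node 2: 1
  node 3: 1
  node 4: 3
  node 5: 1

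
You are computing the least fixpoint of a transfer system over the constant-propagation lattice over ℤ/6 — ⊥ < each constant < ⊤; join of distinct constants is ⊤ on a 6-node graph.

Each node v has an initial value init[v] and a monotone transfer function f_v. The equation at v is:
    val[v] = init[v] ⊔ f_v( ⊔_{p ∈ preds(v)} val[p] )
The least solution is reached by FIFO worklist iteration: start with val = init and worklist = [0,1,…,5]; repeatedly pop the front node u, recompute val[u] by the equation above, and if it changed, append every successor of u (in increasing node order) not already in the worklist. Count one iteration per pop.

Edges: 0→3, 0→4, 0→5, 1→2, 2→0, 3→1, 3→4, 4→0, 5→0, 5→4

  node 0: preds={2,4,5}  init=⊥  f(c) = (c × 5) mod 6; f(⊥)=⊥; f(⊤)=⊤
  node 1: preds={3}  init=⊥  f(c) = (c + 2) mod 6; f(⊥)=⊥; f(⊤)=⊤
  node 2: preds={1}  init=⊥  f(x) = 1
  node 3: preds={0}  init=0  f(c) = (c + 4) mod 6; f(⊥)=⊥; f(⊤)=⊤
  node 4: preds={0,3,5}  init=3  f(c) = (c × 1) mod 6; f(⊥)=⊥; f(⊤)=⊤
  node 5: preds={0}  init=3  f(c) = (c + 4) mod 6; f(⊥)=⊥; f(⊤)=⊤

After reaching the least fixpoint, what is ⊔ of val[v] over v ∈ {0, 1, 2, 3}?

Worklist (12 pops):
  #1 pop 0: in=3 → 3 (was ⊥); enqueue []
  #2 pop 1: in=0 → 2 (was ⊥); enqueue []
  #3 pop 2: in=2 → 1 (was ⊥); enqueue [0]
  #4 pop 3: in=3 → ⊤ (was 0); enqueue [1]
  #5 pop 4: in=⊤ → ⊤ (was 3); enqueue []
  #6 pop 5: in=3 → ⊤ (was 3); enqueue [4]
  #7 pop 0: in=⊤ → ⊤ (was 3); enqueue [3,5]
  #8 pop 1: in=⊤ → ⊤ (was 2); enqueue [2]
  #9 pop 4: in=⊤ → ⊤ (no change)
  #10 pop 3: in=⊤ → ⊤ (no change)
  #11 pop 5: in=⊤ → ⊤ (no change)
  #12 pop 2: in=⊤ → 1 (no change)

Fixpoint:
  val[0] = ⊤
  val[1] = ⊤
  val[2] = 1
  val[3] = ⊤
  val[4] = ⊤
  val[5] = ⊤

⊤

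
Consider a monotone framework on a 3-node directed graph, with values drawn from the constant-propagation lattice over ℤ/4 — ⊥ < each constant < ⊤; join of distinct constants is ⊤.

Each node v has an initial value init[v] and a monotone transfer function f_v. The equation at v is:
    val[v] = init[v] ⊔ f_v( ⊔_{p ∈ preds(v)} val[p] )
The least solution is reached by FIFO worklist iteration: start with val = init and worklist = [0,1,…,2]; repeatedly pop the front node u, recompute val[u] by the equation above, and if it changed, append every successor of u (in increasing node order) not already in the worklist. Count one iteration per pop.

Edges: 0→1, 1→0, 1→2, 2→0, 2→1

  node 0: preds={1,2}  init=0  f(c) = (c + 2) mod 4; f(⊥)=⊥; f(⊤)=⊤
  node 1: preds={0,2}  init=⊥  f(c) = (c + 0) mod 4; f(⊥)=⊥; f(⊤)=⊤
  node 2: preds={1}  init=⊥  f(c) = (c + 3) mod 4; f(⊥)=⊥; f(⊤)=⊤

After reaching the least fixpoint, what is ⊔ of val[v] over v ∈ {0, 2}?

⊤

Iteration log — 9 steps:
  step 1. node 0  ⊔preds=⊥  new=0  stable
  step 2. node 1  ⊔preds=0  new=0  old=⊥  +wl: 0
  step 3. node 2  ⊔preds=0  new=3  old=⊥  +wl: 1
  step 4. node 0  ⊔preds=⊤  new=⊤  old=0  +wl: 
  step 5. node 1  ⊔preds=⊤  new=⊤  old=0  +wl: 0,2
  step 6. node 0  ⊔preds=⊤  new=⊤  stable
  step 7. node 2  ⊔preds=⊤  new=⊤  old=3  +wl: 0,1
  step 8. node 0  ⊔preds=⊤  new=⊤  stable
  step 9. node 1  ⊔preds=⊤  new=⊤  stable

Least fixpoint reached:
  node 0: ⊤
  node 1: ⊤
  node 2: ⊤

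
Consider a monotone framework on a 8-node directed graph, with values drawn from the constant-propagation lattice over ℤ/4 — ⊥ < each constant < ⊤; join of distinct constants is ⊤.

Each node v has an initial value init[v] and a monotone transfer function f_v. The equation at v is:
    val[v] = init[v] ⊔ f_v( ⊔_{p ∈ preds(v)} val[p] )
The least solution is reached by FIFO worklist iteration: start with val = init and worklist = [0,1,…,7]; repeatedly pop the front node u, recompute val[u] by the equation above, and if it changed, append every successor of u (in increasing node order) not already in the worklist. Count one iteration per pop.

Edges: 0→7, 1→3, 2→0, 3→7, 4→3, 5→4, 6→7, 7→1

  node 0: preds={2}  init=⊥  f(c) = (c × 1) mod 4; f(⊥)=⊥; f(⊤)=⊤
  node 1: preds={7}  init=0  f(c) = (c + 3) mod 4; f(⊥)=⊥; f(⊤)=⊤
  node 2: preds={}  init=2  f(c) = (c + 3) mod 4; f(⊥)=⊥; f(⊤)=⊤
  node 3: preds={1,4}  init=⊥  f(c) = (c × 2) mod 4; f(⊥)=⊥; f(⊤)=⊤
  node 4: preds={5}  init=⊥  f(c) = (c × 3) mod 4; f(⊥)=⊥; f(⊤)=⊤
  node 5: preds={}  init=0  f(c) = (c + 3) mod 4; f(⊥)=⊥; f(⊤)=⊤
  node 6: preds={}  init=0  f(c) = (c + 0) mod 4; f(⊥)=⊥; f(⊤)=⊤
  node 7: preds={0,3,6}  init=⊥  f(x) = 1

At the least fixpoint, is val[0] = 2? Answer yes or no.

Trace (10 dequeues):
  [1] u=0 | in 2 | out 2 | prev ⊥ | push {}
  [2] u=1 | in ⊥ | out 0 | ==
  [3] u=2 | in ⊥ | out 2 | ==
  [4] u=3 | in 0 | out 0 | prev ⊥ | push {}
  [5] u=4 | in 0 | out 0 | prev ⊥ | push {3}
  [6] u=5 | in ⊥ | out 0 | ==
  [7] u=6 | in ⊥ | out 0 | ==
  [8] u=7 | in ⊤ | out 1 | prev ⊥ | push {1}
  [9] u=3 | in 0 | out 0 | ==
  [10] u=1 | in 1 | out 0 | ==

Converged values:
  [0] 2
  [1] 0
  [2] 2
  [3] 0
  [4] 0
  [5] 0
  [6] 0
  [7] 1

yes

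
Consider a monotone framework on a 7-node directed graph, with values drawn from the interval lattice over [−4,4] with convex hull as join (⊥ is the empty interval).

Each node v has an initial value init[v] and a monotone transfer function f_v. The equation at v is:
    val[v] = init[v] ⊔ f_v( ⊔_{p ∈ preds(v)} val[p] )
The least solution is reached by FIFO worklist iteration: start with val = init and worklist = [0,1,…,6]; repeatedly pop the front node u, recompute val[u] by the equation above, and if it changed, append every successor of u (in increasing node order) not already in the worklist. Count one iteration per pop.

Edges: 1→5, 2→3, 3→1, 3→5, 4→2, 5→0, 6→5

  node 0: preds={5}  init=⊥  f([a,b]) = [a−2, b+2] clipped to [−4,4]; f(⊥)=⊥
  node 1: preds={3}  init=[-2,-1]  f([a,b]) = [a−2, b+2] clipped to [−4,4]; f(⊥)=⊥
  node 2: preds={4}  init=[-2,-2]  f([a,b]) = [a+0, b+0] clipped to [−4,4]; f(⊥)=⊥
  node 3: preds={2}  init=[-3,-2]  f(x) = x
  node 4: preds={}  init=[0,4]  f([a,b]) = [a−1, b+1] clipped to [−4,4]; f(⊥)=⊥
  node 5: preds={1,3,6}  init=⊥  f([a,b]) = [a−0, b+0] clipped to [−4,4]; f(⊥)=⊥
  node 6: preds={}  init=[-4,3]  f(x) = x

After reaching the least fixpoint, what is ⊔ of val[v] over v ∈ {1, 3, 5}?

Trace (10 dequeues):
  [1] u=0 | in ⊥ | out ⊥ | ==
  [2] u=1 | in [-3,-2] | out [-4,0] | prev [-2,-1] | push {}
  [3] u=2 | in [0,4] | out [-2,4] | prev [-2,-2] | push {}
  [4] u=3 | in [-2,4] | out [-3,4] | prev [-3,-2] | push {1}
  [5] u=4 | in ⊥ | out [0,4] | ==
  [6] u=5 | in [-4,4] | out [-4,4] | prev ⊥ | push {0}
  [7] u=6 | in ⊥ | out [-4,3] | ==
  [8] u=1 | in [-3,4] | out [-4,4] | prev [-4,0] | push {5}
  [9] u=0 | in [-4,4] | out [-4,4] | prev ⊥ | push {}
  [10] u=5 | in [-4,4] | out [-4,4] | ==

Converged values:
  [0] [-4,4]
  [1] [-4,4]
  [2] [-2,4]
  [3] [-3,4]
  [4] [0,4]
  [5] [-4,4]
  [6] [-4,3]

[-4,4]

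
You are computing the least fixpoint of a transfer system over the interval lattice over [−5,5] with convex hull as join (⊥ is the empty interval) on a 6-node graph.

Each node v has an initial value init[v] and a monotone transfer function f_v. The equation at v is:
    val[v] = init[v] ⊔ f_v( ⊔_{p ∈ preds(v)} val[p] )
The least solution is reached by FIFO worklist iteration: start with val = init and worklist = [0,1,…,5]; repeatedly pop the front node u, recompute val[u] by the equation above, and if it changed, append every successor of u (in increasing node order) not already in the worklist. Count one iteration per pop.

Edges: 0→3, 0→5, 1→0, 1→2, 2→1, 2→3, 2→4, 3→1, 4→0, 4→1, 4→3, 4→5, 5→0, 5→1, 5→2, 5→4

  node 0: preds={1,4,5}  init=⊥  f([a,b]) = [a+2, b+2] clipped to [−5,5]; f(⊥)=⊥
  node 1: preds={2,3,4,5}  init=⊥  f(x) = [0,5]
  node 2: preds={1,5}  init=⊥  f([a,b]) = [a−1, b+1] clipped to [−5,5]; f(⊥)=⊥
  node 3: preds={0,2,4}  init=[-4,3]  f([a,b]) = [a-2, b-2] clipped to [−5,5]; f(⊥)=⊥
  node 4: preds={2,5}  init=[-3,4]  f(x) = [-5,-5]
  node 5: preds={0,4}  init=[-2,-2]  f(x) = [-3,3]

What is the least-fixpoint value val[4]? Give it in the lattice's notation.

Worklist (14 pops):
  #1 pop 0: in=[-3,4] → [-1,5] (was ⊥); enqueue []
  #2 pop 1: in=[-4,4] → [0,5] (was ⊥); enqueue [0]
  #3 pop 2: in=[-2,5] → [-3,5] (was ⊥); enqueue [1]
  #4 pop 3: in=[-3,5] → [-5,3] (was [-4,3]); enqueue []
  #5 pop 4: in=[-3,5] → [-5,4] (was [-3,4]); enqueue [3]
  #6 pop 5: in=[-5,5] → [-3,3] (was [-2,-2]); enqueue [2,4]
  #7 pop 0: in=[-5,5] → [-3,5] (was [-1,5]); enqueue [5]
  #8 pop 1: in=[-5,5] → [0,5] (no change)
  #9 pop 3: in=[-5,5] → [-5,3] (no change)
  #10 pop 2: in=[-3,5] → [-4,5] (was [-3,5]); enqueue [1,3]
  #11 pop 4: in=[-4,5] → [-5,4] (no change)
  #12 pop 5: in=[-5,5] → [-3,3] (no change)
  #13 pop 1: in=[-5,5] → [0,5] (no change)
  #14 pop 3: in=[-5,5] → [-5,3] (no change)

Fixpoint:
  val[0] = [-3,5]
  val[1] = [0,5]
  val[2] = [-4,5]
  val[3] = [-5,3]
  val[4] = [-5,4]
  val[5] = [-3,3]

[-5,4]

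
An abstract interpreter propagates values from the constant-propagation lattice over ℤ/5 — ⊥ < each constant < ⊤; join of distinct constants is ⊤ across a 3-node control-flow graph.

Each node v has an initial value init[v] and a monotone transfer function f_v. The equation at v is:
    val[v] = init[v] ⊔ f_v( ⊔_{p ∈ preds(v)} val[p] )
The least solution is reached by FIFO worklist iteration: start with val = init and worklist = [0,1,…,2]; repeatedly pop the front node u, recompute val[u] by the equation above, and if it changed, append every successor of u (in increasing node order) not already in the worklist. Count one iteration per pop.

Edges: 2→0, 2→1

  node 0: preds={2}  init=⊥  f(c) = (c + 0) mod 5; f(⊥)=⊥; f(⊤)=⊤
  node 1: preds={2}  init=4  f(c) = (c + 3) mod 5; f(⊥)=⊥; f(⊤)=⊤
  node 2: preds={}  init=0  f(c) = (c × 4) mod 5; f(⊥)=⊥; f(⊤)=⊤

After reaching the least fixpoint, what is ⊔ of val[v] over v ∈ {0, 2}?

Trace (3 dequeues):
  [1] u=0 | in 0 | out 0 | prev ⊥ | push {}
  [2] u=1 | in 0 | out ⊤ | prev 4 | push {}
  [3] u=2 | in ⊥ | out 0 | ==

Converged values:
  [0] 0
  [1] ⊤
  [2] 0

0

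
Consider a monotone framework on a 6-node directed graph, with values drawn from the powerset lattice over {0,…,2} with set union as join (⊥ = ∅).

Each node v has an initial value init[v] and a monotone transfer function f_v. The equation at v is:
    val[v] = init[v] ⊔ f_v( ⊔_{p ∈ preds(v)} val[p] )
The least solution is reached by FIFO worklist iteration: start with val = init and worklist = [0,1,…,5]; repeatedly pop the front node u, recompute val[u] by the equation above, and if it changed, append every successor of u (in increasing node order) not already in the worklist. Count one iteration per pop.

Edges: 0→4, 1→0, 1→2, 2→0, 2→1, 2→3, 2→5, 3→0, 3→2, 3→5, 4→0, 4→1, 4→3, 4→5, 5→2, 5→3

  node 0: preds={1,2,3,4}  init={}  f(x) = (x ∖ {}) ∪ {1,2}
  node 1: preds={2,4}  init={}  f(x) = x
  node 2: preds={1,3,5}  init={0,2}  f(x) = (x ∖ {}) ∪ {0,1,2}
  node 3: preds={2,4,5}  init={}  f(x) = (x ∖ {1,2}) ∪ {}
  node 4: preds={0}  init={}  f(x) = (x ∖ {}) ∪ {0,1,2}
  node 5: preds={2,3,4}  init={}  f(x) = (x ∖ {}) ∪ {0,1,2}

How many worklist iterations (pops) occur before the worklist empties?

11

Trace (11 dequeues):
  [1] u=0 | in {0,2} | out {0,1,2} | prev {} | push {}
  [2] u=1 | in {0,2} | out {0,2} | prev {} | push {0}
  [3] u=2 | in {0,2} | out {0,1,2} | prev {0,2} | push {1}
  [4] u=3 | in {0,1,2} | out {0} | prev {} | push {2}
  [5] u=4 | in {0,1,2} | out {0,1,2} | prev {} | push {3}
  [6] u=5 | in {0,1,2} | out {0,1,2} | prev {} | push {}
  [7] u=0 | in {0,1,2} | out {0,1,2} | ==
  [8] u=1 | in {0,1,2} | out {0,1,2} | prev {0,2} | push {0}
  [9] u=2 | in {0,1,2} | out {0,1,2} | ==
  [10] u=3 | in {0,1,2} | out {0} | ==
  [11] u=0 | in {0,1,2} | out {0,1,2} | ==

Converged values:
  [0] {0,1,2}
  [1] {0,1,2}
  [2] {0,1,2}
  [3] {0}
  [4] {0,1,2}
  [5] {0,1,2}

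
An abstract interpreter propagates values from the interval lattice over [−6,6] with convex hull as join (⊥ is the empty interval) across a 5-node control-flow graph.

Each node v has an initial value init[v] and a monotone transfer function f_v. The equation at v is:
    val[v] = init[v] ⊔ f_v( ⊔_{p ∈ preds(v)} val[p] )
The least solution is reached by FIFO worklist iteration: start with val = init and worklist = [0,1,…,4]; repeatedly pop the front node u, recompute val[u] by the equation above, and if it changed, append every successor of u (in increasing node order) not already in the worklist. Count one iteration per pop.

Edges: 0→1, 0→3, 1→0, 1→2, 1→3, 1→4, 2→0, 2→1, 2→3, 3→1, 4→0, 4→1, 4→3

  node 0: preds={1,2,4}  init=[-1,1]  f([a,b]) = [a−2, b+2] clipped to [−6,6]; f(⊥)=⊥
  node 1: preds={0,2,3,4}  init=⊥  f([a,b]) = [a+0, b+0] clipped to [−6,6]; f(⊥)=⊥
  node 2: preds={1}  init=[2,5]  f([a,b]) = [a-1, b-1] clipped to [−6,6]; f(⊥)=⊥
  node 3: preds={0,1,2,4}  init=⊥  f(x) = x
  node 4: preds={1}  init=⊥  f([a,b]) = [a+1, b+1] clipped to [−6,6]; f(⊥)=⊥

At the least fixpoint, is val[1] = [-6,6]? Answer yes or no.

Iteration log — 19 steps:
  step 1. node 0  ⊔preds=[2,5]  new=[-1,6]  old=[-1,1]  +wl: 
  step 2. node 1  ⊔preds=[-1,6]  new=[-1,6]  old=⊥  +wl: 0
  step 3. node 2  ⊔preds=[-1,6]  new=[-2,5]  old=[2,5]  +wl: 1
  step 4. node 3  ⊔preds=[-2,6]  new=[-2,6]  old=⊥  +wl: 
  step 5. node 4  ⊔preds=[-1,6]  new=[0,6]  old=⊥  +wl: 3
  step 6. node 0  ⊔preds=[-2,6]  new=[-4,6]  old=[-1,6]  +wl: 
  step 7. node 1  ⊔preds=[-4,6]  new=[-4,6]  old=[-1,6]  +wl: 0,2,4
  step 8. node 3  ⊔preds=[-4,6]  new=[-4,6]  old=[-2,6]  +wl: 1
  step 9. node 0  ⊔preds=[-4,6]  new=[-6,6]  old=[-4,6]  +wl: 3
  step 10. node 2  ⊔preds=[-4,6]  new=[-5,5]  old=[-2,5]  +wl: 0
  step 11. node 4  ⊔preds=[-4,6]  new=[-3,6]  old=[0,6]  +wl: 
  step 12. node 1  ⊔preds=[-6,6]  new=[-6,6]  old=[-4,6]  +wl: 2,4
  step 13. node 3  ⊔preds=[-6,6]  new=[-6,6]  old=[-4,6]  +wl: 1
  step 14. node 0  ⊔preds=[-6,6]  new=[-6,6]  stable
  step 15. node 2  ⊔preds=[-6,6]  new=[-6,5]  old=[-5,5]  +wl: 0,3
  step 16. node 4  ⊔preds=[-6,6]  new=[-5,6]  old=[-3,6]  +wl: 
  step 17. node 1  ⊔preds=[-6,6]  new=[-6,6]  stable
  step 18. node 0  ⊔preds=[-6,6]  new=[-6,6]  stable
  step 19. node 3  ⊔preds=[-6,6]  new=[-6,6]  stable

Least fixpoint reached:
  node 0: [-6,6]
  node 1: [-6,6]
  node 2: [-6,5]
  node 3: [-6,6]
  node 4: [-5,6]

yes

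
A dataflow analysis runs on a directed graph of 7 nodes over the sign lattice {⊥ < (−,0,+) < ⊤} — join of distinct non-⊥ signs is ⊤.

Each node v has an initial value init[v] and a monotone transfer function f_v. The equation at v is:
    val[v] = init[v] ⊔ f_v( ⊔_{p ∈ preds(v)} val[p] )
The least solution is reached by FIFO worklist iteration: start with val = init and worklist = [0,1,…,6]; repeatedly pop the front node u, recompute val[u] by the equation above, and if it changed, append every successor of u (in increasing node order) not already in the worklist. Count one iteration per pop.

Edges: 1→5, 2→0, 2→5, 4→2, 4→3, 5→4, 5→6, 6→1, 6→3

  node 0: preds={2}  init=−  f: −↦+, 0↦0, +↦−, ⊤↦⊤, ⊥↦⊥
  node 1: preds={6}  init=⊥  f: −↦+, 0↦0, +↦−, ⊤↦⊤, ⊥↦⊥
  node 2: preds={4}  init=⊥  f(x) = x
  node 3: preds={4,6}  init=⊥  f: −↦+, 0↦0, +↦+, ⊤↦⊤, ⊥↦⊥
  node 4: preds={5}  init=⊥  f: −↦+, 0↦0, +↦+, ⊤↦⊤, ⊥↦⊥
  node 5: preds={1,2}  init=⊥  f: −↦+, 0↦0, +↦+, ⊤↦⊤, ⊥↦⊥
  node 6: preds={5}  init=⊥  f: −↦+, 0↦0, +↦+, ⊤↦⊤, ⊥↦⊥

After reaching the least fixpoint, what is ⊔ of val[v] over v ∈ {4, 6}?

⊥

Trace (7 dequeues):
  [1] u=0 | in ⊥ | out − | ==
  [2] u=1 | in ⊥ | out ⊥ | ==
  [3] u=2 | in ⊥ | out ⊥ | ==
  [4] u=3 | in ⊥ | out ⊥ | ==
  [5] u=4 | in ⊥ | out ⊥ | ==
  [6] u=5 | in ⊥ | out ⊥ | ==
  [7] u=6 | in ⊥ | out ⊥ | ==

Converged values:
  [0] −
  [1] ⊥
  [2] ⊥
  [3] ⊥
  [4] ⊥
  [5] ⊥
  [6] ⊥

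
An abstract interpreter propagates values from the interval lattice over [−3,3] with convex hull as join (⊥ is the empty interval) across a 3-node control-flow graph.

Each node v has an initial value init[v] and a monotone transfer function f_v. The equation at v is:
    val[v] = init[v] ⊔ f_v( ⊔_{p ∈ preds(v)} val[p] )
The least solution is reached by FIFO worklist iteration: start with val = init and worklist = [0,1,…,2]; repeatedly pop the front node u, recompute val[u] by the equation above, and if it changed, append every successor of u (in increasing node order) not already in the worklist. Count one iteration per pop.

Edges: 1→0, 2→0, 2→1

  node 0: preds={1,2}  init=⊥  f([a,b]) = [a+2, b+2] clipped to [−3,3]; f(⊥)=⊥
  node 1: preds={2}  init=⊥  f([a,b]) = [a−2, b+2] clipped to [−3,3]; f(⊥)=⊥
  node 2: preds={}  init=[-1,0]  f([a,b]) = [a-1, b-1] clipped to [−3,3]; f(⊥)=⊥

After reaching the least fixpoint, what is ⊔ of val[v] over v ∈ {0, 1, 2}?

[-3,3]

Iteration log — 4 steps:
  step 1. node 0  ⊔preds=[-1,0]  new=[1,2]  old=⊥  +wl: 
  step 2. node 1  ⊔preds=[-1,0]  new=[-3,2]  old=⊥  +wl: 0
  step 3. node 2  ⊔preds=⊥  new=[-1,0]  stable
  step 4. node 0  ⊔preds=[-3,2]  new=[-1,3]  old=[1,2]  +wl: 

Least fixpoint reached:
  node 0: [-1,3]
  node 1: [-3,2]
  node 2: [-1,0]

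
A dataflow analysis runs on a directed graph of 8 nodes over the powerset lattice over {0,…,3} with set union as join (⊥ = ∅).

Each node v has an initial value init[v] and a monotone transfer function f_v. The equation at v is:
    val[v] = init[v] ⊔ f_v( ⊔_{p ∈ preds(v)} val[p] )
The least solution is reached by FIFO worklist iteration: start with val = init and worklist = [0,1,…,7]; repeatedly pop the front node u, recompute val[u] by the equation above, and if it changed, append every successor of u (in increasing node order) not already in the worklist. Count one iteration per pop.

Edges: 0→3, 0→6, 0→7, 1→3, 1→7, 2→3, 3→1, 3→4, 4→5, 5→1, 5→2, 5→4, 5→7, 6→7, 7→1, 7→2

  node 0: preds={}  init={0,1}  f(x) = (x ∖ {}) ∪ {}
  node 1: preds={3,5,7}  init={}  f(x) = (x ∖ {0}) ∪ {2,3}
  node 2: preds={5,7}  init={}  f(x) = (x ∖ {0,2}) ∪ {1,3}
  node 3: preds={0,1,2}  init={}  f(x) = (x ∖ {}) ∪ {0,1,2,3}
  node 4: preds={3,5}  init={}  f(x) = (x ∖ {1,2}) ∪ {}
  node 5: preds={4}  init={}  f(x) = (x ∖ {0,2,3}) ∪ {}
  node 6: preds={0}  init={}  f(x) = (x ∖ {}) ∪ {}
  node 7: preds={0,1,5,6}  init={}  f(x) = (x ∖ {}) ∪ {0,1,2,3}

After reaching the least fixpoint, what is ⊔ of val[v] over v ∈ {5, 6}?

{0,1}

Iteration log — 12 steps:
  step 1. node 0  ⊔preds={}  new={0,1}  stable
  step 2. node 1  ⊔preds={}  new={2,3}  old={}  +wl: 
  step 3. node 2  ⊔preds={}  new={1,3}  old={}  +wl: 
  step 4. node 3  ⊔preds={0,1,2,3}  new={0,1,2,3}  old={}  +wl: 1
  step 5. node 4  ⊔preds={0,1,2,3}  new={0,3}  old={}  +wl: 
  step 6. node 5  ⊔preds={0,3}  new={}  stable
  step 7. node 6  ⊔preds={0,1}  new={0,1}  old={}  +wl: 
  step 8. node 7  ⊔preds={0,1,2,3}  new={0,1,2,3}  old={}  +wl: 2
  step 9. node 1  ⊔preds={0,1,2,3}  new={1,2,3}  old={2,3}  +wl: 3,7
  step 10. node 2  ⊔preds={0,1,2,3}  new={1,3}  stable
  step 11. node 3  ⊔preds={0,1,2,3}  new={0,1,2,3}  stable
  step 12. node 7  ⊔preds={0,1,2,3}  new={0,1,2,3}  stable

Least fixpoint reached:
  node 0: {0,1}
  node 1: {1,2,3}
  node 2: {1,3}
  node 3: {0,1,2,3}
  node 4: {0,3}
  node 5: {}
  node 6: {0,1}
  node 7: {0,1,2,3}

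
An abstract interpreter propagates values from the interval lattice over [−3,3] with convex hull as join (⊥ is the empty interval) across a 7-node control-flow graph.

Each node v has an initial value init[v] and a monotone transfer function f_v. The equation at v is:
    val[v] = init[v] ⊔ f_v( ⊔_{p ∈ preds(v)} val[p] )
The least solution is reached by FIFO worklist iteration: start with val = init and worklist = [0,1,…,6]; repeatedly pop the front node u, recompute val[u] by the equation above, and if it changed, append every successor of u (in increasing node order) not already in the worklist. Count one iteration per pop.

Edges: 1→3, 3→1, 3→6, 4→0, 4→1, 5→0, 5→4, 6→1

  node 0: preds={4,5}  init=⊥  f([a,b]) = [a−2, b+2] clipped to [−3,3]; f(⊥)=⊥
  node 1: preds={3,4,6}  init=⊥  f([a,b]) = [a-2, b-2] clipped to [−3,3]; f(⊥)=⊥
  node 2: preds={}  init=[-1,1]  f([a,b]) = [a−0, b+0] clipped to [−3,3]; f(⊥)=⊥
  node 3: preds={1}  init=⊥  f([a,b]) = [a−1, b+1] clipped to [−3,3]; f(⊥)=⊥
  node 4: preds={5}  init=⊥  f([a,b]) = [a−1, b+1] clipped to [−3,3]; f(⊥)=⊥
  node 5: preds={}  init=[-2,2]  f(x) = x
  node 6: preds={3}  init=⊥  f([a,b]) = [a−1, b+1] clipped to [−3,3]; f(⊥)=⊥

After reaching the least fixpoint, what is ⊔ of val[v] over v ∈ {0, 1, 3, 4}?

[-3,3]

Trace (13 dequeues):
  [1] u=0 | in [-2,2] | out [-3,3] | prev ⊥ | push {}
  [2] u=1 | in ⊥ | out ⊥ | ==
  [3] u=2 | in ⊥ | out [-1,1] | ==
  [4] u=3 | in ⊥ | out ⊥ | ==
  [5] u=4 | in [-2,2] | out [-3,3] | prev ⊥ | push {0,1}
  [6] u=5 | in ⊥ | out [-2,2] | ==
  [7] u=6 | in ⊥ | out ⊥ | ==
  [8] u=0 | in [-3,3] | out [-3,3] | ==
  [9] u=1 | in [-3,3] | out [-3,1] | prev ⊥ | push {3}
  [10] u=3 | in [-3,1] | out [-3,2] | prev ⊥ | push {1,6}
  [11] u=1 | in [-3,3] | out [-3,1] | ==
  [12] u=6 | in [-3,2] | out [-3,3] | prev ⊥ | push {1}
  [13] u=1 | in [-3,3] | out [-3,1] | ==

Converged values:
  [0] [-3,3]
  [1] [-3,1]
  [2] [-1,1]
  [3] [-3,2]
  [4] [-3,3]
  [5] [-2,2]
  [6] [-3,3]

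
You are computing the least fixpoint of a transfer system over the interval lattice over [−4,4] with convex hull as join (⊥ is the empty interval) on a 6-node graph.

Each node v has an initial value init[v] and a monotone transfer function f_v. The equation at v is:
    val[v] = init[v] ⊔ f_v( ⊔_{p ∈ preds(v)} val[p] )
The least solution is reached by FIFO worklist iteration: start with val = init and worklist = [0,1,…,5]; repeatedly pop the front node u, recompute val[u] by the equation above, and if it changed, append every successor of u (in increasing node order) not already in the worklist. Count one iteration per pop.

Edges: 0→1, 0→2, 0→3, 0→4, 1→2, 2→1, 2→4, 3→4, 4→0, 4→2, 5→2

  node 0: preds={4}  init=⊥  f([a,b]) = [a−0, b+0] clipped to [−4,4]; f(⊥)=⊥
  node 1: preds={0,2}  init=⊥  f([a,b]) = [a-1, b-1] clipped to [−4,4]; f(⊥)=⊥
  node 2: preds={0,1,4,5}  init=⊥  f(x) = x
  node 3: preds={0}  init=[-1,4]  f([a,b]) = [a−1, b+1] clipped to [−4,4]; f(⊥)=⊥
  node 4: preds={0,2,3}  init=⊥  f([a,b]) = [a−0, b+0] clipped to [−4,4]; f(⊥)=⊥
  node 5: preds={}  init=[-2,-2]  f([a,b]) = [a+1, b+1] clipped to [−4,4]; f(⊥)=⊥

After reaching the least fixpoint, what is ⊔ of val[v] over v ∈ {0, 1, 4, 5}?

[-4,4]

Trace (23 dequeues):
  [1] u=0 | in ⊥ | out ⊥ | ==
  [2] u=1 | in ⊥ | out ⊥ | ==
  [3] u=2 | in [-2,-2] | out [-2,-2] | prev ⊥ | push {1}
  [4] u=3 | in ⊥ | out [-1,4] | ==
  [5] u=4 | in [-2,4] | out [-2,4] | prev ⊥ | push {0,2}
  [6] u=5 | in ⊥ | out [-2,-2] | ==
  [7] u=1 | in [-2,-2] | out [-3,-3] | prev ⊥ | push {}
  [8] u=0 | in [-2,4] | out [-2,4] | prev ⊥ | push {1,3,4}
  [9] u=2 | in [-3,4] | out [-3,4] | prev [-2,-2] | push {}
  [10] u=1 | in [-3,4] | out [-4,3] | prev [-3,-3] | push {2}
  [11] u=3 | in [-2,4] | out [-3,4] | prev [-1,4] | push {}
  [12] u=4 | in [-3,4] | out [-3,4] | prev [-2,4] | push {0}
  [13] u=2 | in [-4,4] | out [-4,4] | prev [-3,4] | push {1,4}
  [14] u=0 | in [-3,4] | out [-3,4] | prev [-2,4] | push {2,3}
  [15] u=1 | in [-4,4] | out [-4,3] | ==
  [16] u=4 | in [-4,4] | out [-4,4] | prev [-3,4] | push {0}
  [17] u=2 | in [-4,4] | out [-4,4] | ==
  [18] u=3 | in [-3,4] | out [-4,4] | prev [-3,4] | push {4}
  [19] u=0 | in [-4,4] | out [-4,4] | prev [-3,4] | push {1,2,3}
  [20] u=4 | in [-4,4] | out [-4,4] | ==
  [21] u=1 | in [-4,4] | out [-4,3] | ==
  [22] u=2 | in [-4,4] | out [-4,4] | ==
  [23] u=3 | in [-4,4] | out [-4,4] | ==

Converged values:
  [0] [-4,4]
  [1] [-4,3]
  [2] [-4,4]
  [3] [-4,4]
  [4] [-4,4]
  [5] [-2,-2]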